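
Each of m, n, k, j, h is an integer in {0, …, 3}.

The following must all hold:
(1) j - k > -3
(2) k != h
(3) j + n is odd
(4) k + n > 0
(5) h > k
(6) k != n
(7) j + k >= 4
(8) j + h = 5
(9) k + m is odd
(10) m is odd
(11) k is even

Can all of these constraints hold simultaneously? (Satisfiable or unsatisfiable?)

Try m = 3, n = 1, k = 2, j = 2, h = 3.
Check constraint 1: j - k = 0; constraint 4: k + n = 3. The remaining constraints are straightforward to verify.

Satisfiable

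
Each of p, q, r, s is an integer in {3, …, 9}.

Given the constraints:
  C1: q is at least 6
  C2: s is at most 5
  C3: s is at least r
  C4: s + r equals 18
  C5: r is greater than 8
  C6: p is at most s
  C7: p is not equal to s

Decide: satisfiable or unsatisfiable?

From constraint 5: r ≥ 9. From constraints 2 and 3: r ≤ s and s ≤ 5, so r ≤ 5. But 5 < 9, so no value of r works.

Unsatisfiable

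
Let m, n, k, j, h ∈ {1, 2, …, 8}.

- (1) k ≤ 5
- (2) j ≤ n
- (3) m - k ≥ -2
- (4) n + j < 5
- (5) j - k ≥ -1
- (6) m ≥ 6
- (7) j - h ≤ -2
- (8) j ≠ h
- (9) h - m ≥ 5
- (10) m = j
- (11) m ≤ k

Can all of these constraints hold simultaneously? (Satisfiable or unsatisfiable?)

Unsatisfiable

From constraint 6: m ≥ 6. From constraints 1 and 11: m ≤ k and k ≤ 5, so m ≤ 5. But 5 < 6, so no value of m works.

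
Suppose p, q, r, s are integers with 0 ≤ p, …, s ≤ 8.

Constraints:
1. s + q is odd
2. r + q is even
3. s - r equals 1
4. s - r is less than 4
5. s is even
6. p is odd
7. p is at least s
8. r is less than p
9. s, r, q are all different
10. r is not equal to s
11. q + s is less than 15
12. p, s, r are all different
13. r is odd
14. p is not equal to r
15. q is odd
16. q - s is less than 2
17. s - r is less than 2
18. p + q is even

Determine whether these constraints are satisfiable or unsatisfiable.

Satisfiable

Setting (p, q, r, s) = (7, 7, 5, 6) satisfies everything: constraint 3: s - r = 1; constraint 4: s - r = 1; constraint 11: q + s = 13, and the others follow.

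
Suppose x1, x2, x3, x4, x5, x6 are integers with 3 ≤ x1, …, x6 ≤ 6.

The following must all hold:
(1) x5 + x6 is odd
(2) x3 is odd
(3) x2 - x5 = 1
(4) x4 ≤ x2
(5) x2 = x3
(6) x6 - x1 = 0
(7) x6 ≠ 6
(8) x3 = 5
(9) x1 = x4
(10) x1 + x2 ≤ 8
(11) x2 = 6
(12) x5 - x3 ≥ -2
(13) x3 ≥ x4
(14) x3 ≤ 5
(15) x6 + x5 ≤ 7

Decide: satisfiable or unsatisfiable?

Unsatisfiable

Constraint 11 fixes x2 = 6 and constraint 8 fixes x3 = 5, but constraint 5 requires x2 = x3. Since 6 ≠ 5, contradiction.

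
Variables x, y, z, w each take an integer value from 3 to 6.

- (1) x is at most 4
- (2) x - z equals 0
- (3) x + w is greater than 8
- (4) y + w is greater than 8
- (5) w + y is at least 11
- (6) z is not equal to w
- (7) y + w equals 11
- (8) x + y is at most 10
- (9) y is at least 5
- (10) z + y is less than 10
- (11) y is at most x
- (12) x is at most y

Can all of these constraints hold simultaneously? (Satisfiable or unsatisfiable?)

From constraints 9 and 11: x ≥ y and y ≥ 5, so x ≥ 5. From constraint 1: x ≤ 4. But 4 < 5, so no value of x works.

Unsatisfiable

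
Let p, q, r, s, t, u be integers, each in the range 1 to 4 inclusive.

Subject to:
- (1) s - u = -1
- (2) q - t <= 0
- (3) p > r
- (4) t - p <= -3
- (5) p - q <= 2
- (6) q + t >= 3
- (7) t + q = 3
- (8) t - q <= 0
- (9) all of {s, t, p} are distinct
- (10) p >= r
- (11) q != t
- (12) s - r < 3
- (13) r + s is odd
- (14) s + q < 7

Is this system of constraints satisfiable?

Unsatisfiable

Constraints 2, 4, and 5 give t − q ≥ 0, q − p ≥ -2, p − t ≥ 3.
Adding all 3 inequalities: the left sides telescope to 0, and the right sides sum to 0 + (-2) + 3 = 1. So 0 ≥ 1, which is false.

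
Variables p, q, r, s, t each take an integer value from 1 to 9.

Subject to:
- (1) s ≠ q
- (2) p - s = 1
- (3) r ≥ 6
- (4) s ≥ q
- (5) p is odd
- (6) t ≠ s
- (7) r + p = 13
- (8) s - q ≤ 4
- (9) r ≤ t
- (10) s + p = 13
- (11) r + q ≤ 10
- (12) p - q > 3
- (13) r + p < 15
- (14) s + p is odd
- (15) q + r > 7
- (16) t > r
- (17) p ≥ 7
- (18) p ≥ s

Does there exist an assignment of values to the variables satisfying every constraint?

Take p = 7, q = 2, r = 6, s = 6, t = 9. Then constraint 2: p - s = 1; constraint 7: r + p = 13, and every other listed constraint is also met.

Satisfiable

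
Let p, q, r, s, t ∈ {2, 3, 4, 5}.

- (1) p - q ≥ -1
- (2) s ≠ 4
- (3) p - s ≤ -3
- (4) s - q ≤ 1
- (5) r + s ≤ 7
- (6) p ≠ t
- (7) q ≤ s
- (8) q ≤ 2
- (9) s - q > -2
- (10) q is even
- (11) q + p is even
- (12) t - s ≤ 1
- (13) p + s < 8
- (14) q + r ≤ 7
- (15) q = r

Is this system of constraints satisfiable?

Constraints 1, 3, and 4 give p − q ≥ -1, q − s ≥ -1, s − p ≥ 3.
Adding all 3 inequalities: the left sides telescope to 0, and the right sides sum to (-1) + (-1) + 3 = 1. So 0 ≥ 1, which is false.

Unsatisfiable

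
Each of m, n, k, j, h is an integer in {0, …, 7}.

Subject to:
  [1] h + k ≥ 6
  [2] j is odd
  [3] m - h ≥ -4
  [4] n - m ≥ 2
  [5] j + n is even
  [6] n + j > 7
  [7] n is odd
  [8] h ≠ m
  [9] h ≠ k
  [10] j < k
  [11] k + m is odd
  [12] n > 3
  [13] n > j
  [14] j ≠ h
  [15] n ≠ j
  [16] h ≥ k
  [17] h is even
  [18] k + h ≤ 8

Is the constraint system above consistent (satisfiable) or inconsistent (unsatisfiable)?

Satisfiable

The assignment m = 3, n = 7, k = 2, j = 1, h = 6 works:
  constraint 1 holds since h + k = 8.
  constraint 3 holds since m - h = -3.
The rest check out directly.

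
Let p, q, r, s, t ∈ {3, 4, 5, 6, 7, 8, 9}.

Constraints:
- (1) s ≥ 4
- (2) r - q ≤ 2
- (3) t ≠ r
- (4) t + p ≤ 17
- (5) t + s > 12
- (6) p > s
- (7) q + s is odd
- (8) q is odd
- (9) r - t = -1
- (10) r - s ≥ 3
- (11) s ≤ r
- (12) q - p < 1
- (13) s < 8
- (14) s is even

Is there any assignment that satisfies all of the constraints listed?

Take p = 7, q = 7, r = 8, s = 4, t = 9. Then constraint 2: r - q = 1; constraint 4: t + p = 16; constraint 5: t + s = 13, and every other listed constraint is also met.

Satisfiable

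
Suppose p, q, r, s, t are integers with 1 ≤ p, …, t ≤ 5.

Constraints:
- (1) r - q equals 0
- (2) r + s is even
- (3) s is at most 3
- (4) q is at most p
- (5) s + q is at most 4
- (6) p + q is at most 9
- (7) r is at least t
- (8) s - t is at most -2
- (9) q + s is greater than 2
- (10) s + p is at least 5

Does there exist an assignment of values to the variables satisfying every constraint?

Satisfiable

One satisfying assignment is p = 4, q = 3, r = 3, s = 1, t = 3.
For the less obvious constraints — constraint 1: r - q = 0; constraint 5: s + q = 4; constraint 6: p + q = 7 — and the others hold by inspection.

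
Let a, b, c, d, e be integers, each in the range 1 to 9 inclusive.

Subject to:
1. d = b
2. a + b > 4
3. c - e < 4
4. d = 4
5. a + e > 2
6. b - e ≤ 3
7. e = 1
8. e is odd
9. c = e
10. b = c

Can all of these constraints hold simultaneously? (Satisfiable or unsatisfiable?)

Unsatisfiable

Constraint 4 fixes d = 4 and constraint 7 fixes e = 1. Constraints 1, 9, and 10 give d = b = c = e, so d = e. But 4 ≠ 1 — contradiction.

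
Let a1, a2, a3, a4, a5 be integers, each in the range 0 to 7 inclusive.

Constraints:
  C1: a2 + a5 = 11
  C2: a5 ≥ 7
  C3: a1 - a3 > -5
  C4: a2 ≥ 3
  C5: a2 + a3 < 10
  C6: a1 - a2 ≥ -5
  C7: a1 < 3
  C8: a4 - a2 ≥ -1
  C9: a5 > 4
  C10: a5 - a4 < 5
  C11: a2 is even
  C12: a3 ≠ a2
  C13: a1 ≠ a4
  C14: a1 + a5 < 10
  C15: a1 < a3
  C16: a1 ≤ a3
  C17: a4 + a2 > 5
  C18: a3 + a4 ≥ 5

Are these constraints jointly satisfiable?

Setting (a1, a2, a3, a4, a5) = (0, 4, 3, 4, 7) satisfies everything: constraint 1: a2 + a5 = 11; constraint 3: a1 - a3 = -3, and the others follow.

Satisfiable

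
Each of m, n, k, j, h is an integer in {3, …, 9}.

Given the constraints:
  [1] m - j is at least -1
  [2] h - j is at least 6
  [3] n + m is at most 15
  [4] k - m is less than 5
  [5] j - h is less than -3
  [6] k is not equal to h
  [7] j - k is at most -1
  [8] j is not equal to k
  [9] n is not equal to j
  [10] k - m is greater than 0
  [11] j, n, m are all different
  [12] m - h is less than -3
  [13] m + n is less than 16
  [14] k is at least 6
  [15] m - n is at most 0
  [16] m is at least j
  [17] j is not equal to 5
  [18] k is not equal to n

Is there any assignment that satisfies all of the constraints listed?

Satisfiable

Take m = 5, n = 8, k = 7, j = 3, h = 9. Then constraint 1: m - j = 2; constraint 2: h - j = 6; constraint 3: n + m = 13, and every other listed constraint is also met.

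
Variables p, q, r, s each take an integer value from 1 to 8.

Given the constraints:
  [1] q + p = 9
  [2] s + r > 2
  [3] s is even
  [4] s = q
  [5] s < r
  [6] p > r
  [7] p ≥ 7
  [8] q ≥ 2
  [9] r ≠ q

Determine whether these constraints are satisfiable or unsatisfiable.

Try p = 7, q = 2, r = 3, s = 2.
Check constraint 1: q + p = 9; constraint 2: s + r = 5. The remaining constraints are straightforward to verify.

Satisfiable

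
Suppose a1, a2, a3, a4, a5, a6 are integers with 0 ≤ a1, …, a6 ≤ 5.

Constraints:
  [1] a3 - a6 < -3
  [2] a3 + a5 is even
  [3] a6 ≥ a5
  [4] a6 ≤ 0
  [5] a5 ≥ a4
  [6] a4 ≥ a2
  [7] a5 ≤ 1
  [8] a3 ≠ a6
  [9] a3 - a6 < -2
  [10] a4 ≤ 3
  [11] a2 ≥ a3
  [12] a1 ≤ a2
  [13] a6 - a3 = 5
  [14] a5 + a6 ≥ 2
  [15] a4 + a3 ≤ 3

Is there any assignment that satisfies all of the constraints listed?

Unsatisfiable

From constraint 7: a5 ≤ 1. From constraint 4: a6 ≤ 0. Hence a5 + a6 ≤ 1. But constraint 14 requires a5 + a6 ≥ 2, and 2 > 1. Contradiction.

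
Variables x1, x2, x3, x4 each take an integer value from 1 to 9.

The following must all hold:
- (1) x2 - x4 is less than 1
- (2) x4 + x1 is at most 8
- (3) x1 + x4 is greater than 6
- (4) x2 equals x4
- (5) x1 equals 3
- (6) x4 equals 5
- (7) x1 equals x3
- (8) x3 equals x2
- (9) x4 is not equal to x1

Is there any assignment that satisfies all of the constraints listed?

Unsatisfiable

Constraint 5 fixes x1 = 3 and constraint 6 fixes x4 = 5. Constraints 4, 7, and 8 give x1 = x3 = x2 = x4, so x1 = x4. But 3 ≠ 5 — contradiction.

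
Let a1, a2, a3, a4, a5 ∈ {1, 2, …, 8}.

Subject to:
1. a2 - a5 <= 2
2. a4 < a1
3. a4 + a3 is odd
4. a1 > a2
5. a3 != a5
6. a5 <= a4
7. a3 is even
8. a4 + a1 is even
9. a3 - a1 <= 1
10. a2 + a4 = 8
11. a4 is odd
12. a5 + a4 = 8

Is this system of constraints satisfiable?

Satisfiable

Setting (a1, a2, a3, a4, a5) = (7, 3, 8, 5, 3) satisfies everything: constraint 1: a2 - a5 = 0; constraint 9: a3 - a1 = 1; constraint 10: a2 + a4 = 8, and the others follow.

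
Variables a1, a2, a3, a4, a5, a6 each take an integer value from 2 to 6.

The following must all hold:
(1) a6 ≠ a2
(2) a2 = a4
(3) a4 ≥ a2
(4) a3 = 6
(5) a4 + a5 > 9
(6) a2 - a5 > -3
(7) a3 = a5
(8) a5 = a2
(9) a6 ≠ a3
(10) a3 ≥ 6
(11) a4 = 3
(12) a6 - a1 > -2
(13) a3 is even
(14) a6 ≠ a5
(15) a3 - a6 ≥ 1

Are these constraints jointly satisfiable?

Constraint 4 fixes a3 = 6 and constraint 11 fixes a4 = 3. Constraints 2, 7, and 8 give a3 = a5 = a2 = a4, so a3 = a4. But 6 ≠ 3 — contradiction.

Unsatisfiable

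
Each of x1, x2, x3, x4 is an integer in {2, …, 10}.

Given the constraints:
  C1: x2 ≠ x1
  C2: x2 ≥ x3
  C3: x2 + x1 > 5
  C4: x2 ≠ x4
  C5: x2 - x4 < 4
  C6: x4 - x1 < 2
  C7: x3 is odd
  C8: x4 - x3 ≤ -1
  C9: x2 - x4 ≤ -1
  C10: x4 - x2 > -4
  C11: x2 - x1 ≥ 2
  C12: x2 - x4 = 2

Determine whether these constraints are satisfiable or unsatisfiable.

Unsatisfiable

Constraints 2, 8, and 9 give x3 ≤ x2, x2 < x4, x4 < x3. Chaining: x3 ≤ x2 < x4 < x3, which forces x3 < x3 — impossible.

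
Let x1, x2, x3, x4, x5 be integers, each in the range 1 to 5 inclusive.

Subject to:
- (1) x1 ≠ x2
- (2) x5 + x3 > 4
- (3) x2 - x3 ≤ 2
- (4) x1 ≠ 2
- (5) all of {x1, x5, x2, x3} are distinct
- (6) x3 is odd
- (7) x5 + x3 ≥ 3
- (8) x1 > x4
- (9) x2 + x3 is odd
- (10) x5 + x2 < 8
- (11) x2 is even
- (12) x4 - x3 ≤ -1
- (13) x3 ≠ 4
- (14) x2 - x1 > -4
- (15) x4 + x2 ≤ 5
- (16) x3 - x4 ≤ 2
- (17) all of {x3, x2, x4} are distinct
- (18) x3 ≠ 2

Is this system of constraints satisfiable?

Satisfiable

Setting (x1, x2, x3, x4, x5) = (5, 4, 3, 1, 2) satisfies everything: constraint 2: x5 + x3 = 5; constraint 3: x2 - x3 = 1, and the others follow.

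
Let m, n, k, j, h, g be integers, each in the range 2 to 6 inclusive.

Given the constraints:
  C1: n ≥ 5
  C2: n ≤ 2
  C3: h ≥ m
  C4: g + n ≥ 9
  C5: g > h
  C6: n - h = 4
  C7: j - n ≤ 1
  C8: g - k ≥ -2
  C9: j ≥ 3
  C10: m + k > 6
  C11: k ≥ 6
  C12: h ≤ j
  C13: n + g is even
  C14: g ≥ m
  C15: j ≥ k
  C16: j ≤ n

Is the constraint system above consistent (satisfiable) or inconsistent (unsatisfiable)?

Unsatisfiable

From constraints 11 and 15: j ≥ k and k ≥ 6, so j ≥ 6. From constraints 2 and 16: j ≤ n and n ≤ 2, so j ≤ 2. But 2 < 6, so no value of j works.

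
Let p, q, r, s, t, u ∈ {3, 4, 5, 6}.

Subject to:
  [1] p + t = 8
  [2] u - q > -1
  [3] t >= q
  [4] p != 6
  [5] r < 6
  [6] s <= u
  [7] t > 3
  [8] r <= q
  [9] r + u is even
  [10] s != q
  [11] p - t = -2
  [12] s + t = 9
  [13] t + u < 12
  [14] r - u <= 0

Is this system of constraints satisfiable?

Satisfiable

Setting (p, q, r, s, t, u) = (3, 5, 4, 4, 5, 6) satisfies everything: constraint 1: p + t = 8; constraint 2: u - q = 1; constraint 11: p - t = -2, and the others follow.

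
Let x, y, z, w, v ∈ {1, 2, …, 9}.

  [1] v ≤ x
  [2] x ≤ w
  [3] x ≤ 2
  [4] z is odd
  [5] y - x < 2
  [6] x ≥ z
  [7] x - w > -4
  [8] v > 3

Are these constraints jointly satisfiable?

From constraint 8: v ≥ 4. From constraints 1 and 3: v ≤ x and x ≤ 2, so v ≤ 2. But 2 < 4, so no value of v works.

Unsatisfiable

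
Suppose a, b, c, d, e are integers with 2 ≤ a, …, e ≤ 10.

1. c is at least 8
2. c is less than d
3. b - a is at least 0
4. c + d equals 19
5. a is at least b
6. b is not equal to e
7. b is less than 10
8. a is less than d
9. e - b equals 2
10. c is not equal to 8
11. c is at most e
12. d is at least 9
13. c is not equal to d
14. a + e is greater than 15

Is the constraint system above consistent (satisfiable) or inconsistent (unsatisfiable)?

Satisfiable

The assignment a = 8, b = 8, c = 9, d = 10, e = 10 works:
  constraint 3 holds since b - a = 0.
  constraint 4 holds since c + d = 19.
The rest check out directly.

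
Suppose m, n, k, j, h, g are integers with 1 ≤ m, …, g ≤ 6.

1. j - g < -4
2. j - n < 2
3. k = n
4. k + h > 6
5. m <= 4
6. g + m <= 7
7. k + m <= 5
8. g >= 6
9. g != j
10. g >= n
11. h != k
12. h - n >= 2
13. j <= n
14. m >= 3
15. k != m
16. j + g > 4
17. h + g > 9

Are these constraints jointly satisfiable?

From constraint 8: g ≥ 6. From constraint 14: m ≥ 3. Hence g + m ≥ 9. But constraint 6 requires g + m ≤ 7, and 7 < 9. Contradiction.

Unsatisfiable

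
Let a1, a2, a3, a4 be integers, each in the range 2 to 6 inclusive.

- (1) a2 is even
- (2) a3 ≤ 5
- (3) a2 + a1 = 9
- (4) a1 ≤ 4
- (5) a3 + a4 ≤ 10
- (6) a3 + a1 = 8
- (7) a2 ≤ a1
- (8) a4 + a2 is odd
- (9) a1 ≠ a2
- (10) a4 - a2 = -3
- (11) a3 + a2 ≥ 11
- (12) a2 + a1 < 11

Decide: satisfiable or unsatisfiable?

Unsatisfiable

From constraint 2: a3 ≤ 5. From constraints 4 and 7: a2 ≤ a1 ≤ 4. Hence a3 + a2 ≤ 9. But constraint 11 requires a3 + a2 ≥ 11, and 11 > 9. Contradiction.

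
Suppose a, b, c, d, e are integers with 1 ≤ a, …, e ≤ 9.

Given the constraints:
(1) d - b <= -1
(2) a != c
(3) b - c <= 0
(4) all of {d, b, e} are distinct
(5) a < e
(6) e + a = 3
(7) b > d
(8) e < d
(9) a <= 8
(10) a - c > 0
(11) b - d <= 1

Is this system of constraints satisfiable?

Constraints 1, 3, 5, 8, and 10 give b ≤ c, c < a, a < e, e < d, d < b. Chaining: b ≤ c < a < e < d < b, which forces b < b — impossible.

Unsatisfiable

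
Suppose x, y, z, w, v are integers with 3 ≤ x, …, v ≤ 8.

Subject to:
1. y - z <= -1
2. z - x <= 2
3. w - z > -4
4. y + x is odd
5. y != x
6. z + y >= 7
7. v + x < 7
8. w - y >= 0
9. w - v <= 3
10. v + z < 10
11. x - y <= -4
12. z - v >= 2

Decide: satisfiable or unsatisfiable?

Unsatisfiable

Constraints 2, 8, 9, 11, and 12 give v − w ≥ -3, w − y ≥ 0, y − x ≥ 4, x − z ≥ -2, z − v ≥ 2.
Adding all 5 inequalities: the left sides telescope to 0, and the right sides sum to (-3) + 0 + 4 + (-2) + 2 = 1. So 0 ≥ 1, which is false.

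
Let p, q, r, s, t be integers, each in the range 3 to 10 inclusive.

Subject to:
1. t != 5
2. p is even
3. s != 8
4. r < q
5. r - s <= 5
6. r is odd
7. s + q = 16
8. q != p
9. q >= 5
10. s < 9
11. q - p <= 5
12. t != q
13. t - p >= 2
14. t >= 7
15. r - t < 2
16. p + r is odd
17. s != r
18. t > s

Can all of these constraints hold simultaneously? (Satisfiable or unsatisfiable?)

Take p = 6, q = 10, r = 9, s = 6, t = 9. Then constraint 5: r - s = 3; constraint 7: s + q = 16, and every other listed constraint is also met.

Satisfiable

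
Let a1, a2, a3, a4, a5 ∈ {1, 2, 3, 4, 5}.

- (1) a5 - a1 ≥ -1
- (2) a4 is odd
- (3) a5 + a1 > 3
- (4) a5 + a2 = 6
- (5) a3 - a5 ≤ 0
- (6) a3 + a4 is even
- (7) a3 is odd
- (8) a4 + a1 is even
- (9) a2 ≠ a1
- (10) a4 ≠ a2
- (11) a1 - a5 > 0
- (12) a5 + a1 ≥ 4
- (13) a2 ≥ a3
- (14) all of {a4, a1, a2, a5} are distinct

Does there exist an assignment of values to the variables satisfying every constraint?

Try a1 = 3, a2 = 4, a3 = 1, a4 = 1, a5 = 2.
Check constraint 1: a5 - a1 = -1; constraint 3: a5 + a1 = 5. The remaining constraints are straightforward to verify.

Satisfiable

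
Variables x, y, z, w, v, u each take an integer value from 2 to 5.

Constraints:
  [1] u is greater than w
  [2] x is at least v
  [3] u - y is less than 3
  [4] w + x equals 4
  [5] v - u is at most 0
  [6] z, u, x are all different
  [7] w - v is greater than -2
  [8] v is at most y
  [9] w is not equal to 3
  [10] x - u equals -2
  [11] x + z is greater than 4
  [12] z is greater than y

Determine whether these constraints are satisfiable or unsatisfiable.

Try x = 2, y = 2, z = 3, w = 2, v = 2, u = 4.
Check constraint 3: u - y = 2; constraint 4: w + x = 4. The remaining constraints are straightforward to verify.

Satisfiable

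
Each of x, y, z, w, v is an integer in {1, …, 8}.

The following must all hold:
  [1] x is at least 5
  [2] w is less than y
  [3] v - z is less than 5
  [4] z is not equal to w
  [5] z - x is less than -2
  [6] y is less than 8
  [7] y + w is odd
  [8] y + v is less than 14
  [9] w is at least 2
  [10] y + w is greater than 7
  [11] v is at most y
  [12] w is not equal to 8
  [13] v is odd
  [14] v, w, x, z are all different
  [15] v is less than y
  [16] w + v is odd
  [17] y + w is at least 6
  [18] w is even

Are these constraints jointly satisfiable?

Take x = 7, y = 7, z = 3, w = 2, v = 5. Then constraint 3: v - z = 2; constraint 5: z - x = -4; constraint 8: y + v = 12, and every other listed constraint is also met.

Satisfiable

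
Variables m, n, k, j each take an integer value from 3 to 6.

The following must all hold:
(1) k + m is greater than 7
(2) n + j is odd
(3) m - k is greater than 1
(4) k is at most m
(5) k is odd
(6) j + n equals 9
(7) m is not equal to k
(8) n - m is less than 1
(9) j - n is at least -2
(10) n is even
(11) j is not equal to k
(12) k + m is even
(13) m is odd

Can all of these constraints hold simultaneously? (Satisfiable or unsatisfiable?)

Setting (m, n, k, j) = (5, 4, 3, 5) satisfies everything: constraint 1: k + m = 8; constraint 3: m - k = 2, and the others follow.

Satisfiable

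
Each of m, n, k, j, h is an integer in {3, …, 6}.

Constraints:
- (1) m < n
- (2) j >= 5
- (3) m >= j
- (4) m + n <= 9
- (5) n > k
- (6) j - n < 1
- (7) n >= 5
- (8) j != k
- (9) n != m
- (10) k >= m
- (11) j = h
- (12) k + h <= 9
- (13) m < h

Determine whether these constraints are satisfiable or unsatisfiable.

Unsatisfiable

From constraints 2 and 3: m ≥ j ≥ 5. From constraint 7: n ≥ 5. Hence m + n ≥ 10. But constraint 4 requires m + n ≤ 9, and 9 < 10. Contradiction.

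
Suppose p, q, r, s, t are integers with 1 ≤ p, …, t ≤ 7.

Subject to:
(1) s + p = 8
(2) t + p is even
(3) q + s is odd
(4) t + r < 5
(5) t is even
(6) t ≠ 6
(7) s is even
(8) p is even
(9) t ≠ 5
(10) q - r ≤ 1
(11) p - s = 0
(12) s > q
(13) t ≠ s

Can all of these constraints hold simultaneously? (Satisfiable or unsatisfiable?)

The assignment p = 4, q = 1, r = 2, s = 4, t = 2 works:
  constraint 1 holds since s + p = 8.
  constraint 4 holds since t + r = 4.
  constraint 10 holds since q - r = -1.
The rest check out directly.

Satisfiable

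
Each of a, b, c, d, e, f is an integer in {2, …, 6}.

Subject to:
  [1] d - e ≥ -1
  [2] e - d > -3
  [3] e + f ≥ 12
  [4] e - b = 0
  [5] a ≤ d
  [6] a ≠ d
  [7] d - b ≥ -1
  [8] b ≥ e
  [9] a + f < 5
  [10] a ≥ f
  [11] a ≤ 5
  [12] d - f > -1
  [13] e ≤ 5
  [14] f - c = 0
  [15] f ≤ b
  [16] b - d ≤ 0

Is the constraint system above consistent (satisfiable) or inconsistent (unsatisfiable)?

From constraint 13: e ≤ 5. From constraints 10 and 11: f ≤ a ≤ 5. Hence e + f ≤ 10. But constraint 3 requires e + f ≥ 12, and 12 > 10. Contradiction.

Unsatisfiable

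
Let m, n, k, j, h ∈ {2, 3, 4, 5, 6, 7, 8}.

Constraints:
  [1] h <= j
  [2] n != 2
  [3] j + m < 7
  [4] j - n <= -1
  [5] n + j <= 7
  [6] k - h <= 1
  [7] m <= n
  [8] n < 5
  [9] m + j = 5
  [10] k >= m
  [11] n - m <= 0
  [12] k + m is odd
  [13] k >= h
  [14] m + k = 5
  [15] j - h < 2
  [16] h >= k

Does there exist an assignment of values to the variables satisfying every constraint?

Constraints 1, 4, 10, 11, and 16 give j < n, n ≤ m, m ≤ k, k ≤ h, h ≤ j. Chaining: j < n ≤ m ≤ k ≤ h ≤ j, which forces j < j — impossible.

Unsatisfiable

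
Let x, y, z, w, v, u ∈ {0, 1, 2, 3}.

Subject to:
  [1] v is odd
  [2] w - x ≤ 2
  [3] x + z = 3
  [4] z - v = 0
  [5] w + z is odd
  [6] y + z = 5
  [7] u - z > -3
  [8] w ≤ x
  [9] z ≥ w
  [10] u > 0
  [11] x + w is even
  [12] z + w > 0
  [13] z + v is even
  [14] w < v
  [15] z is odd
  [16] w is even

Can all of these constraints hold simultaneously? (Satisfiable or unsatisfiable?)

Satisfiable

Try x = 0, y = 2, z = 3, w = 0, v = 3, u = 1.
Check constraint 2: w - x = 0; constraint 3: x + z = 3. The remaining constraints are straightforward to verify.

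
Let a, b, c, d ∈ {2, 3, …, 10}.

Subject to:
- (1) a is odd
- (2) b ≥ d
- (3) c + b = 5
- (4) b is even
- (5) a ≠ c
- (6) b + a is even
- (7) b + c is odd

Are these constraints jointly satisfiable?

Constraint 4 makes b even and constraint 1 makes a odd, so b + a must be odd. Constraint 6 says b + a is even — contradiction.

Unsatisfiable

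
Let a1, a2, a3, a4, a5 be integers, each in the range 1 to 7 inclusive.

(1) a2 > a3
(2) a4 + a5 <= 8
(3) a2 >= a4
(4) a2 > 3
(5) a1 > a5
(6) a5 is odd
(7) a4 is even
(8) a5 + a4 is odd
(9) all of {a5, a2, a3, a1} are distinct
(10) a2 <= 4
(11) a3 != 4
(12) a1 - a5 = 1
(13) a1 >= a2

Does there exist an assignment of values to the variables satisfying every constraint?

The assignment a1 = 6, a2 = 4, a3 = 1, a4 = 2, a5 = 5 works:
  constraint 2 holds since a4 + a5 = 7.
  constraint 9 holds since values 5, 4, 1, 6 are distinct.
  constraint 12 holds since a1 - a5 = 1.
The rest check out directly.

Satisfiable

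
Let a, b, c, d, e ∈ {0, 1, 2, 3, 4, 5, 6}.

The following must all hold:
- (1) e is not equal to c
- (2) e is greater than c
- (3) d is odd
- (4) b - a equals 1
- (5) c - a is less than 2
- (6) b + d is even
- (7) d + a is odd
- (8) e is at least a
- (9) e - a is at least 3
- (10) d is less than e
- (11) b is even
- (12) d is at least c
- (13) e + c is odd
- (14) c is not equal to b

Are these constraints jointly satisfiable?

Unsatisfiable

Constraint 11 makes b even and constraint 3 makes d odd, so b + d must be odd. Constraint 6 says b + d is even — contradiction.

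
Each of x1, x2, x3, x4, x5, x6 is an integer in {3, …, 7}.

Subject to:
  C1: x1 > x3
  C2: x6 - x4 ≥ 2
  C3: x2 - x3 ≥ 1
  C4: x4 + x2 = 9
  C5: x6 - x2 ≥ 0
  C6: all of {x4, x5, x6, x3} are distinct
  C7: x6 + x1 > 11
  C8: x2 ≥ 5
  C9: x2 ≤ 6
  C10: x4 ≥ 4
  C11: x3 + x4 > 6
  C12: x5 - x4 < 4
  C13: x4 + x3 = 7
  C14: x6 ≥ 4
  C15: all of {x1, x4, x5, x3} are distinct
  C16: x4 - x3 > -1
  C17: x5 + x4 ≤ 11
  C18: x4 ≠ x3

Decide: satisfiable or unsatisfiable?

One satisfying assignment is x1 = 6, x2 = 5, x3 = 3, x4 = 4, x5 = 5, x6 = 6.
For the less obvious constraints — constraint 2: x6 - x4 = 2; constraint 3: x2 - x3 = 2; constraint 4: x4 + x2 = 9 — and the others hold by inspection.

Satisfiable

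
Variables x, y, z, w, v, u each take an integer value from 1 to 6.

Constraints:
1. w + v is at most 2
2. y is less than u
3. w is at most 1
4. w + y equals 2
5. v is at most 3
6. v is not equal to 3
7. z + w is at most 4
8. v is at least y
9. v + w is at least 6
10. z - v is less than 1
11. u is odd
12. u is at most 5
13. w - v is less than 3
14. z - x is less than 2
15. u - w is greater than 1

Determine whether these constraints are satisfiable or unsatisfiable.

From constraint 5: v ≤ 3. From constraint 3: w ≤ 1. Hence v + w ≤ 4. But constraint 9 requires v + w ≥ 6, and 6 > 4. Contradiction.

Unsatisfiable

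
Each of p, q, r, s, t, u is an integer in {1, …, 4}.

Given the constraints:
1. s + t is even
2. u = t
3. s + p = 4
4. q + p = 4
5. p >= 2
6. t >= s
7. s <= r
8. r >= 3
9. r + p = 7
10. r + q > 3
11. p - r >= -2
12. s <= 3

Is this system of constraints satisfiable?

Satisfiable

The assignment p = 3, q = 1, r = 4, s = 1, t = 1, u = 1 works:
  constraint 3 holds since s + p = 4.
  constraint 4 holds since q + p = 4.
The rest check out directly.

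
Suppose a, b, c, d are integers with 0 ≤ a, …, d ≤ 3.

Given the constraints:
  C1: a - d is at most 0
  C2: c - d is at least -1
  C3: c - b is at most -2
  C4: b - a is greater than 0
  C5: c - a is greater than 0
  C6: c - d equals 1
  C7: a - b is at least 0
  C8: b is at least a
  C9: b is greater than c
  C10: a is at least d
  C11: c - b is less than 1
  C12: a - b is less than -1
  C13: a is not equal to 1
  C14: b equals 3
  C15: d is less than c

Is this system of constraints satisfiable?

Constraints 1, 2, 3, and 7 give d − a ≥ 0, a − b ≥ 0, b − c ≥ 2, c − d ≥ -1.
Adding all 4 inequalities: the left sides telescope to 0, and the right sides sum to 0 + 0 + 2 + (-1) = 1. So 0 ≥ 1, which is false.

Unsatisfiable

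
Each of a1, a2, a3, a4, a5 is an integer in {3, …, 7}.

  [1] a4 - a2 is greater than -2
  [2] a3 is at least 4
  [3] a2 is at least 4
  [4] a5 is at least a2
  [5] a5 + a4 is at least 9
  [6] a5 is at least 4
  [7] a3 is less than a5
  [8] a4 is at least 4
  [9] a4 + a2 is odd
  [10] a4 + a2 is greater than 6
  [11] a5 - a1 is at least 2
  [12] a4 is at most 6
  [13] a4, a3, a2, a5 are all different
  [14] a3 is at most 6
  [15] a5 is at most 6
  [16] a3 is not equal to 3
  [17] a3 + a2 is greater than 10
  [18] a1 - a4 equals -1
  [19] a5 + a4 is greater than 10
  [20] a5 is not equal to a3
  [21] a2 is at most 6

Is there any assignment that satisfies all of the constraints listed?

Unsatisfiable

Constraints 2, 3, 6, 8, 12, 14, 15, and 21 confine each of a4, a3, a2, a5 to the 3 values {4, …, 6}.
Constraint 13 requires all 4 of them to be distinct, but only 3 values are available — impossible by the pigeonhole principle.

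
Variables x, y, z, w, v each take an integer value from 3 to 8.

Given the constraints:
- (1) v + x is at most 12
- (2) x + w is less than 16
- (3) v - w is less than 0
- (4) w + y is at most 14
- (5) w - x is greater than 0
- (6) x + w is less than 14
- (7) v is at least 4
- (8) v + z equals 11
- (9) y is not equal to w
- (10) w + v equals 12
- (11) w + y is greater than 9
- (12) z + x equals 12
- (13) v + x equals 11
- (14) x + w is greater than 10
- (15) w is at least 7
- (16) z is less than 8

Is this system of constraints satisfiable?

Satisfiable

One satisfying assignment is x = 6, y = 5, z = 6, w = 7, v = 5.
For the less obvious constraints — constraint 1: v + x = 11; constraint 2: x + w = 13 — and the others hold by inspection.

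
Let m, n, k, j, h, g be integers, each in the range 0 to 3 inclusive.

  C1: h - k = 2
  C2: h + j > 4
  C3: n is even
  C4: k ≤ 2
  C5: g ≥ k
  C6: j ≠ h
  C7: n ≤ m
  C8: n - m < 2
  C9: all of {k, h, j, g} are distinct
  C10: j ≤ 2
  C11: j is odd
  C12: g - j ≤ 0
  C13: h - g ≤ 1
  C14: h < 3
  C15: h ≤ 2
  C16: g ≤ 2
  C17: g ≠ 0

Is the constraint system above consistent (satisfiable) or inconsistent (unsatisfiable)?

Constraints 4, 10, 15, and 16 confine each of k, h, j, g to the 3 values {0, …, 2} (the domain already gives each ≥ 0).
Constraint 9 requires all 4 of them to be distinct, but only 3 values are available — impossible by the pigeonhole principle.

Unsatisfiable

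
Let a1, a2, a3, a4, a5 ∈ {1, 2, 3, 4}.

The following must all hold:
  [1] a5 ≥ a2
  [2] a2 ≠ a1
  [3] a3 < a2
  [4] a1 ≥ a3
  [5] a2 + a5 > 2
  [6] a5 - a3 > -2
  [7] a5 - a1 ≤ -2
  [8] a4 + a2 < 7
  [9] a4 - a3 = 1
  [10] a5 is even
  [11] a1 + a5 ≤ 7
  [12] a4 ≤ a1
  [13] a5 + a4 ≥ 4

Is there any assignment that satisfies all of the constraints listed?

Satisfiable

Take a1 = 4, a2 = 2, a3 = 1, a4 = 2, a5 = 2. Then constraint 5: a2 + a5 = 4; constraint 6: a5 - a3 = 1, and every other listed constraint is also met.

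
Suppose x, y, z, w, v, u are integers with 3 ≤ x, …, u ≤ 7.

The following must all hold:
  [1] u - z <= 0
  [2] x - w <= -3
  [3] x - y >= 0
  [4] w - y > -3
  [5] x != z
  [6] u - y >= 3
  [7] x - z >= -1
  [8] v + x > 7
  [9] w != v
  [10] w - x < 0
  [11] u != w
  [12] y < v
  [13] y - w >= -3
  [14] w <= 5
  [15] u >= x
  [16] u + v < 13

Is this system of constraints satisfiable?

Unsatisfiable

Constraints 1, 2, 6, 7, and 13 give y − w ≥ -3, w − x ≥ 3, x − z ≥ -1, z − u ≥ 0, u − y ≥ 3.
Adding all 5 inequalities: the left sides telescope to 0, and the right sides sum to (-3) + 3 + (-1) + 0 + 3 = 2. So 0 ≥ 2, which is false.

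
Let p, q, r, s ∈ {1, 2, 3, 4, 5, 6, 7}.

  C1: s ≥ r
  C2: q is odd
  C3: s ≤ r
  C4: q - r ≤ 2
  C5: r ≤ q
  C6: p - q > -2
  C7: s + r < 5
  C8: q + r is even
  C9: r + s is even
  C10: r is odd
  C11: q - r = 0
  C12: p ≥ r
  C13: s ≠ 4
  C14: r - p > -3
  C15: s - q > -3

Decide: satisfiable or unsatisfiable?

Satisfiable

The assignment p = 2, q = 1, r = 1, s = 1 works:
  constraint 4 holds since q - r = 0.
  constraint 6 holds since p - q = 1.
  constraint 7 holds since s + r = 2.
The rest check out directly.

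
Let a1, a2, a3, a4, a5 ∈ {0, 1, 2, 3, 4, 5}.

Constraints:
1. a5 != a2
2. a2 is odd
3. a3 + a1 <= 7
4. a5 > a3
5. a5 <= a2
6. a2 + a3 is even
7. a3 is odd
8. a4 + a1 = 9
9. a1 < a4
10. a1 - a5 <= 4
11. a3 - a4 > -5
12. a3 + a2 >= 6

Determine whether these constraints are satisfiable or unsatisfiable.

Satisfiable

Try a1 = 4, a2 = 5, a3 = 1, a4 = 5, a5 = 2.
Check constraint 3: a3 + a1 = 5; constraint 8: a4 + a1 = 9. The remaining constraints are straightforward to verify.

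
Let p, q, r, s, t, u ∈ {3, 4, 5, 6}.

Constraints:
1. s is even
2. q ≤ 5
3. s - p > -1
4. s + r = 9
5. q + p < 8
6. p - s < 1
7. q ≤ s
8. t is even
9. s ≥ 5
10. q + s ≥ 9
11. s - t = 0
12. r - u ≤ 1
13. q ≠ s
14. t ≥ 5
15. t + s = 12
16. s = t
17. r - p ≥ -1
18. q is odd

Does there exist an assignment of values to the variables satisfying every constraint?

Satisfiable

The assignment p = 4, q = 3, r = 3, s = 6, t = 6, u = 3 works:
  constraint 3 holds since s - p = 2.
  constraint 4 holds since s + r = 9.
  constraint 5 holds since q + p = 7.
The rest check out directly.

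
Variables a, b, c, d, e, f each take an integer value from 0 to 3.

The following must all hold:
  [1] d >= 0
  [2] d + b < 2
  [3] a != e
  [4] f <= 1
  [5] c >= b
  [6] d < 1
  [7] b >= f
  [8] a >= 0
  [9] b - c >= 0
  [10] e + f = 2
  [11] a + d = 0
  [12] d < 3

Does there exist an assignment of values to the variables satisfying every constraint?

Take a = 0, b = 0, c = 0, d = 0, e = 2, f = 0. Then constraint 2: d + b = 0; constraint 9: b - c = 0; constraint 10: e + f = 2, and every other listed constraint is also met.

Satisfiable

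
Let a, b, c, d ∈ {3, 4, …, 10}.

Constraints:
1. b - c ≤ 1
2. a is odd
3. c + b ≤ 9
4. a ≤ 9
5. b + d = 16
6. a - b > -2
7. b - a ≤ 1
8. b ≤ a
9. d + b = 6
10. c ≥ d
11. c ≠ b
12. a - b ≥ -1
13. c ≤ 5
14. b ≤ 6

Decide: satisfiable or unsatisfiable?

From constraints 4 and 8: b ≤ a ≤ 9. From constraints 10 and 13: d ≤ c ≤ 5. Hence b + d ≤ 14. But constraint 5 requires b + d = 16, and 16 > 14. Contradiction.

Unsatisfiable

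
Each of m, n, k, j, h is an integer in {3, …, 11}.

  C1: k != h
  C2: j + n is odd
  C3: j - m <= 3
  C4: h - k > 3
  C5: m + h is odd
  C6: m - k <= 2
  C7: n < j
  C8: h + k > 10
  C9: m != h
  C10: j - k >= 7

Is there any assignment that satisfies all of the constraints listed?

Constraints 3, 6, and 10 give k − m ≥ -2, m − j ≥ -3, j − k ≥ 7.
Adding all 3 inequalities: the left sides telescope to 0, and the right sides sum to (-2) + (-3) + 7 = 2. So 0 ≥ 2, which is false.

Unsatisfiable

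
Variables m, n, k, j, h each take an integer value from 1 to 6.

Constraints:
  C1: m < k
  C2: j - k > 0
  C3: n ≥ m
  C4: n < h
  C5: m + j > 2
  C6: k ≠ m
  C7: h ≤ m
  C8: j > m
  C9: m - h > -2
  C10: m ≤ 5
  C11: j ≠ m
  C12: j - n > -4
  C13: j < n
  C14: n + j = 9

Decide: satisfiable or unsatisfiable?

Constraints 1, 2, 4, 7, and 13 give n < h, h ≤ m, m < k, k < j, j < n. Chaining: n < h ≤ m < k < j < n, which forces n < n — impossible.

Unsatisfiable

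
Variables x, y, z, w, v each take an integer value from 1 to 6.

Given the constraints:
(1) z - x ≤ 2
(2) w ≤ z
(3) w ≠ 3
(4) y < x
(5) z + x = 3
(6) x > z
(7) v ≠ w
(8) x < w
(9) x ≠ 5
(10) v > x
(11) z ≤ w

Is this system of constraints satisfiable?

Unsatisfiable

Constraints 2, 6, and 8 give x < w, w ≤ z, z < x. Chaining: x < w ≤ z < x, which forces x < x — impossible.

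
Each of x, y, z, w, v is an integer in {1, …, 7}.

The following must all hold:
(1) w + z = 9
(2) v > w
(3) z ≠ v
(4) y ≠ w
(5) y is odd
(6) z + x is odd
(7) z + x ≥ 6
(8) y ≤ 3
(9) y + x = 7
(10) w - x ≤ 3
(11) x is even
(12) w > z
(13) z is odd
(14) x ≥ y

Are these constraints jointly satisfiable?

Satisfiable

Setting (x, y, z, w, v) = (6, 1, 3, 6, 7) satisfies everything: constraint 1: w + z = 9; constraint 7: z + x = 9, and the others follow.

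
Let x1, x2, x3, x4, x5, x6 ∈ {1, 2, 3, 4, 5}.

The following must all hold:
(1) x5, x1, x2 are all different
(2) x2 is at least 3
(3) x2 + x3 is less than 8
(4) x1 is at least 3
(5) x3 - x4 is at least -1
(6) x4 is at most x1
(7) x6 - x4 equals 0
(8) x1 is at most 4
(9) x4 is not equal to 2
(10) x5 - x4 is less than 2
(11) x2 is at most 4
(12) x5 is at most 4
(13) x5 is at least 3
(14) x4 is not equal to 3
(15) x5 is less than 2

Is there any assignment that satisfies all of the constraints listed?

Constraints 2, 4, 8, 11, 12, and 13 confine each of x5, x1, x2 to the 2 values {3, 4}.
Constraint 1 requires all 3 of them to be distinct, but only 2 values are available — impossible by the pigeonhole principle.

Unsatisfiable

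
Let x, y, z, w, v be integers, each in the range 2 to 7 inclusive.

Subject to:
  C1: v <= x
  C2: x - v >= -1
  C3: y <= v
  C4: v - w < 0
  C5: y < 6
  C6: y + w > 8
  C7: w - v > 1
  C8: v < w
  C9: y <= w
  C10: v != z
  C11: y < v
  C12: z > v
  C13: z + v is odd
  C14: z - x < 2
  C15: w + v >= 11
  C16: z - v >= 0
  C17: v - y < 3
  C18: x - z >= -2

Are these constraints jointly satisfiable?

One satisfying assignment is x = 7, y = 3, z = 6, w = 7, v = 5.
For the less obvious constraints — constraint 2: x - v = 2; constraint 4: v - w = -2; constraint 6: y + w = 10 — and the others hold by inspection.

Satisfiable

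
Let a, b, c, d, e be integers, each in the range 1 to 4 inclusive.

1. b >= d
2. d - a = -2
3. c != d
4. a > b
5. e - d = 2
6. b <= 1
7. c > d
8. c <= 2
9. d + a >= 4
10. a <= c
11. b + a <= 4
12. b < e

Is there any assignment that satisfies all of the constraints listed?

From constraints 1 and 6: d ≤ b ≤ 1. From constraints 8 and 10: a ≤ c ≤ 2. Hence d + a ≤ 3. But constraint 9 requires d + a ≥ 4, and 4 > 3. Contradiction.

Unsatisfiable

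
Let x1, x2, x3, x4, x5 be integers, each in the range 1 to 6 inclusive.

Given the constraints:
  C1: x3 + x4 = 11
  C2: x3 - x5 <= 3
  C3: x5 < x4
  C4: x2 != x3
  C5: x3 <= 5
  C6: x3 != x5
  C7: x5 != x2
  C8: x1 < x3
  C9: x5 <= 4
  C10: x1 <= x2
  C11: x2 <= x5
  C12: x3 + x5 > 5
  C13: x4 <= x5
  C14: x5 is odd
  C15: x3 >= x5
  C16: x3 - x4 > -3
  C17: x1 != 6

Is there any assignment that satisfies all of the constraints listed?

Unsatisfiable

From constraint 5: x3 ≤ 5. From constraints 9 and 13: x4 ≤ x5 ≤ 4. Hence x3 + x4 ≤ 9. But constraint 1 requires x3 + x4 = 11, and 11 > 9. Contradiction.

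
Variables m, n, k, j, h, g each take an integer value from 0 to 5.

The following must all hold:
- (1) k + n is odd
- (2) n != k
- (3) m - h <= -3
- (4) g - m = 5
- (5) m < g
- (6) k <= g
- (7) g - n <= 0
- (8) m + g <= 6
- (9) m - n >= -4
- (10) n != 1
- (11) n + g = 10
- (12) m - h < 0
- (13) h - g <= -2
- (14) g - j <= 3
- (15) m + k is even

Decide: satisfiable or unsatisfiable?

Unsatisfiable

Constraints 3, 7, 9, and 13 give m − n ≥ -4, n − g ≥ 0, g − h ≥ 2, h − m ≥ 3.
Adding all 4 inequalities: the left sides telescope to 0, and the right sides sum to (-4) + 0 + 2 + 3 = 1. So 0 ≥ 1, which is false.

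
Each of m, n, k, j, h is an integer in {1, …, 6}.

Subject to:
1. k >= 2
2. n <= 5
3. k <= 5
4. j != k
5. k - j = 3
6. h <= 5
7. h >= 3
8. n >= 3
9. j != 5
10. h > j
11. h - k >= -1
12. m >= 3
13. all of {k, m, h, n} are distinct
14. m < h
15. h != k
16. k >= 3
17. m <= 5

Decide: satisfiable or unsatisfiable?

Unsatisfiable

Constraints 2, 3, 6, 7, 8, 12, 16, and 17 confine each of k, m, h, n to the 3 values {3, …, 5}.
Constraint 13 requires all 4 of them to be distinct, but only 3 values are available — impossible by the pigeonhole principle.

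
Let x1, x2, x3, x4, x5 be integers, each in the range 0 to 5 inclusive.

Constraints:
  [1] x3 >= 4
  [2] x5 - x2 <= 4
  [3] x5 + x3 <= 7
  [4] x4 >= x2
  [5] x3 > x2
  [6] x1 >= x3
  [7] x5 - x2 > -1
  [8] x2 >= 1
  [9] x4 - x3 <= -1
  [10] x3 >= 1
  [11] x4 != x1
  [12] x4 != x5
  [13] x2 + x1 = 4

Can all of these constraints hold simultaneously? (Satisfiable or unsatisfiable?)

From constraint 8: x2 ≥ 1. From constraints 1 and 6: x1 ≥ x3 ≥ 4. Hence x2 + x1 ≥ 5. But constraint 13 requires x2 + x1 = 4, and 4 < 5. Contradiction.

Unsatisfiable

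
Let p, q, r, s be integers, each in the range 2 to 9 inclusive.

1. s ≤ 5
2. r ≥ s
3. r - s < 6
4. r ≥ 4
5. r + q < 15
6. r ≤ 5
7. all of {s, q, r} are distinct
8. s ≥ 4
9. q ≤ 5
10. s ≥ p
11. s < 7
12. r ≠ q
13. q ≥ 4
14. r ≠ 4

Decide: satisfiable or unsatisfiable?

Constraints 1, 4, 6, 8, 9, and 13 confine each of s, q, r to the 2 values {4, 5}.
Constraint 7 requires all 3 of them to be distinct, but only 2 values are available — impossible by the pigeonhole principle.

Unsatisfiable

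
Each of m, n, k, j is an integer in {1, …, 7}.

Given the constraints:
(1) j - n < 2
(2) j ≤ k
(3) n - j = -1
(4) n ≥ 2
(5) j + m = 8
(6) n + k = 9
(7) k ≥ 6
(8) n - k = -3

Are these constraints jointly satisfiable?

Try m = 4, n = 3, k = 6, j = 4.
Check constraint 1: j - n = 1; constraint 3: n - j = -1. The remaining constraints are straightforward to verify.

Satisfiable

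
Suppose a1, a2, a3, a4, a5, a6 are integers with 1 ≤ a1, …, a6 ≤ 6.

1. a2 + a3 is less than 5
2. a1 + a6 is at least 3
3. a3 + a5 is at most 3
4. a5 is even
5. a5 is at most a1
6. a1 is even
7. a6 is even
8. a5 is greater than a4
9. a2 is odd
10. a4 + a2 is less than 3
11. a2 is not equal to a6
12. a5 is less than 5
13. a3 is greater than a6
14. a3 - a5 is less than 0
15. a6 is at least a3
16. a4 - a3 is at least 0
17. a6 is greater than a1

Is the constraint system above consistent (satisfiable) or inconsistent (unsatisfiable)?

Constraints 5, 8, 13, 16, and 17 give a6 < a3, a3 ≤ a4, a4 < a5, a5 ≤ a1, a1 < a6. Chaining: a6 < a3 ≤ a4 < a5 ≤ a1 < a6, which forces a6 < a6 — impossible.

Unsatisfiable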